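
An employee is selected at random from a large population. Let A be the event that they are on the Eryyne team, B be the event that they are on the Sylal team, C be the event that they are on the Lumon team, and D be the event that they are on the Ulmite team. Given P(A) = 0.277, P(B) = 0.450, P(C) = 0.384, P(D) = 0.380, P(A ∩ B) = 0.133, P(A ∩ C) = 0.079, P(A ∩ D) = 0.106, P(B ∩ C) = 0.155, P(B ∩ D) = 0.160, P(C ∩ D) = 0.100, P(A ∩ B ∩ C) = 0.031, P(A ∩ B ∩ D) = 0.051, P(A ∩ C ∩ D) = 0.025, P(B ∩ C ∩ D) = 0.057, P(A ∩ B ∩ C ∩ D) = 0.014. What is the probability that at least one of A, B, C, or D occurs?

0.908

Using inclusion–exclusion:
P(A ∪ B ∪ C ∪ D) = 0.277 + 0.450 + 0.384 + 0.380 − 0.133 − 0.079 − 0.106 − 0.155 − 0.160 − 0.100 + 0.031 + 0.051 + 0.025 + 0.057 − 0.014 = 0.908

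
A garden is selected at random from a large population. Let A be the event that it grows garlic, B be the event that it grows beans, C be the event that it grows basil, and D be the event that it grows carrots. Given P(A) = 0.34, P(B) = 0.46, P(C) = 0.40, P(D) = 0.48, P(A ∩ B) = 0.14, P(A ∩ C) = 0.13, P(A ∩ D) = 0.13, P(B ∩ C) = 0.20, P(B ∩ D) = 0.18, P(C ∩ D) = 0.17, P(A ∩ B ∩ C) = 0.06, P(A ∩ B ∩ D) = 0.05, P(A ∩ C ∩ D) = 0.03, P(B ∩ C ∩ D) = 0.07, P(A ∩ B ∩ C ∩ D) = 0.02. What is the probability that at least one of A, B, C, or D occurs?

0.92

Using inclusion–exclusion:
P(A ∪ B ∪ C ∪ D) = 0.34 + 0.46 + 0.40 + 0.48 − 0.14 − 0.13 − 0.13 − 0.20 − 0.18 − 0.17 + 0.06 + 0.05 + 0.03 + 0.07 − 0.02 = 0.92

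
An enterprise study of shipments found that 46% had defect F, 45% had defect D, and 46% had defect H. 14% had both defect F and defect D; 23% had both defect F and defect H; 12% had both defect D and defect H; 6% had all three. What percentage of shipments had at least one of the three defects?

Apply inclusion-exclusion:
P(union) = 46 + 45 + 46 − 14 − 23 − 12 + 6 = 94%

94%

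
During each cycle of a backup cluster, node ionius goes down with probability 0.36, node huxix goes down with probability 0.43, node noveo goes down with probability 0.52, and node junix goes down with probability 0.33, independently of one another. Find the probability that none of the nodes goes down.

0.11731968

P(none) = (1 − 0.36) × (1 − 0.43) × (1 − 0.52) × (1 − 0.33) = 0.64 × 0.57 × 0.48 × 0.67 = 0.11731968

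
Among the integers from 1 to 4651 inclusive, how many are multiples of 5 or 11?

By inclusion-exclusion,
⌊4651/5⌋ + ⌊4651/11⌋ − ⌊4651/55⌋ = 930 + 422 − 84 = 1268

1268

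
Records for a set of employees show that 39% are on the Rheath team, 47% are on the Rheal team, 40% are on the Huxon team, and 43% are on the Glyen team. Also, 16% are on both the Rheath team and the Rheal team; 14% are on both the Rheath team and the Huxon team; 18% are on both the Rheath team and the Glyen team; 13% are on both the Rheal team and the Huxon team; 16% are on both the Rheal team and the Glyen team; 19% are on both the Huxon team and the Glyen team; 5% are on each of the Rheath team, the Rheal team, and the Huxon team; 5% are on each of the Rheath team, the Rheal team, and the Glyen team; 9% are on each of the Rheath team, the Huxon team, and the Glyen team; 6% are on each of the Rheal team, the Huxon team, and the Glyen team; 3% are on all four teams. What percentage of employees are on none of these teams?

5%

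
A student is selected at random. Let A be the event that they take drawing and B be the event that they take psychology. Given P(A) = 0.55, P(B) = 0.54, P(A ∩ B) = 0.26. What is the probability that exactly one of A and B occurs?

0.57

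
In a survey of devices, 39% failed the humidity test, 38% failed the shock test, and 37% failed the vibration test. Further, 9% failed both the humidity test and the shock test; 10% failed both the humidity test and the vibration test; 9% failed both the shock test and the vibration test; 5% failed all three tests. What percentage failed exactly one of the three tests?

73%

By inclusion–exclusion (exactly-one form):
P(exactly one) = 39 + 38 + 37 − 2·9 − 2·10 − 2·9 + 3·5 = 73%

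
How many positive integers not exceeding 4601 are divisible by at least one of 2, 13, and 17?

2602

2300 + 353 + 270 − 176 − 135 − 20 + 10 = 2602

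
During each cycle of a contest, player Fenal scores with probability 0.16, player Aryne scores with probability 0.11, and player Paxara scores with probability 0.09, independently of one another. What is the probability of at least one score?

Since the events are independent, P(none) is the product of the individual non-occurrence probabilities.
P(none) = (1 − 0.16) × (1 − 0.11) × (1 − 0.09) = 0.84 × 0.89 × 0.91 = 0.680316
P(at least one) = 1 − 0.680316 = 0.319684

0.319684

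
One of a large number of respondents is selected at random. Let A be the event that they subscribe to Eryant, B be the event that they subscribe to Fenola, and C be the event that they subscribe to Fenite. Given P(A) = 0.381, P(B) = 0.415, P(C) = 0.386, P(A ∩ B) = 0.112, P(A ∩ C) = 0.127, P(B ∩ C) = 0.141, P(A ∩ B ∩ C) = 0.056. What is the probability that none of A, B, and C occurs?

0.142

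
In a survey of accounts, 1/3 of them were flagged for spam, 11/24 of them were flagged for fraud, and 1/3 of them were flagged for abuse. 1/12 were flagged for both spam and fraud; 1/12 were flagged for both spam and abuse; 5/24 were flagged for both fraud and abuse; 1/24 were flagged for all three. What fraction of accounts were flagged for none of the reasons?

5/24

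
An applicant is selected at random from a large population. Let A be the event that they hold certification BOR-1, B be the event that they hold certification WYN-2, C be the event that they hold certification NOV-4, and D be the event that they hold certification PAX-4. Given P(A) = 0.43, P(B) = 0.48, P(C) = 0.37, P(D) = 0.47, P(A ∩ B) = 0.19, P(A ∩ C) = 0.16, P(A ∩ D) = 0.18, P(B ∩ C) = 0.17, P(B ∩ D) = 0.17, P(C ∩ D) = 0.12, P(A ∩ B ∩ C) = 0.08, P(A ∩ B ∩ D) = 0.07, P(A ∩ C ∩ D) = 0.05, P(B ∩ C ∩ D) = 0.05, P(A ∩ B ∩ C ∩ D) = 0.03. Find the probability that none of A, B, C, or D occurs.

0.02

Apply inclusion-exclusion:
P(A ∪ B ∪ C ∪ D) = 0.43 + 0.48 + 0.37 + 0.47 − 0.19 − 0.16 − 0.18 − 0.17 − 0.17 − 0.12 + 0.08 + 0.07 + 0.05 + 0.05 − 0.03 = 0.98
P(none) = 1 − 0.98 = 0.02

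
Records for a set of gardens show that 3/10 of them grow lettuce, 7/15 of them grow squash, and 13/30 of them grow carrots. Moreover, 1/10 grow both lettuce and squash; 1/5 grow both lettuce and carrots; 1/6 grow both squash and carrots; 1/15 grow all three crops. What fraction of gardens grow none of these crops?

1/5

Inclusion–exclusion gives
P(≥1) = 3/10 + 7/15 + 13/30 − 1/10 − 1/5 − 1/6 + 1/15 = 4/5
P(none) = 1 − 4/5 = 1/5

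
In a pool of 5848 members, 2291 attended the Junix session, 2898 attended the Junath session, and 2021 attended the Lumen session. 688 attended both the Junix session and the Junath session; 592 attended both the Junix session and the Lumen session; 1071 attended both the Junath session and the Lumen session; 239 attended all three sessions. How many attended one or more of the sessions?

5098

By inclusion–exclusion:
|union| = 2291 + 2898 + 2021 − 688 − 592 − 1071 + 239 = 5098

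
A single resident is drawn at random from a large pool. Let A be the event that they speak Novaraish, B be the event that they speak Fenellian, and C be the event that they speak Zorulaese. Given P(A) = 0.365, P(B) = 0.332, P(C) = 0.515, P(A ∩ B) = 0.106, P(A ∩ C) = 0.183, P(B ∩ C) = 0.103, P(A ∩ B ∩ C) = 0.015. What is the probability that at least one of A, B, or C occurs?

0.835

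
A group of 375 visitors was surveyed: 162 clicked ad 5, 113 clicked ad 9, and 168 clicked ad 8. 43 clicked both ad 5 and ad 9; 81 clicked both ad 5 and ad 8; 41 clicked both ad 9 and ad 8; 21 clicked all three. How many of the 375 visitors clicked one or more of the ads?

299

By inclusion-exclusion,
N(≥1) = 162 + 113 + 168 − 43 − 81 − 41 + 21 = 299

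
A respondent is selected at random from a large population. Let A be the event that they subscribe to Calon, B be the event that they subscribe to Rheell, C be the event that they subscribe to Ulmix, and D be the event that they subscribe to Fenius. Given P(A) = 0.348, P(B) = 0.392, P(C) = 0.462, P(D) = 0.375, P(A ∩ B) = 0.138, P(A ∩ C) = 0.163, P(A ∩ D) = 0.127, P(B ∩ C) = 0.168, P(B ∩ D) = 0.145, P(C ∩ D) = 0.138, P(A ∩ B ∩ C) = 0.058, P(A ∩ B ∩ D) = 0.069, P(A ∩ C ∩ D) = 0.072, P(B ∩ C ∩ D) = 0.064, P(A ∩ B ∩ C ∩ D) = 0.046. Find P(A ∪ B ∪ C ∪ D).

Using inclusion–exclusion:
P(A ∪ B ∪ C ∪ D) = 0.348 + 0.392 + 0.462 + 0.375 − 0.138 − 0.163 − 0.127 − 0.168 − 0.145 − 0.138 + 0.058 + 0.069 + 0.072 + 0.064 − 0.046 = 0.915

0.915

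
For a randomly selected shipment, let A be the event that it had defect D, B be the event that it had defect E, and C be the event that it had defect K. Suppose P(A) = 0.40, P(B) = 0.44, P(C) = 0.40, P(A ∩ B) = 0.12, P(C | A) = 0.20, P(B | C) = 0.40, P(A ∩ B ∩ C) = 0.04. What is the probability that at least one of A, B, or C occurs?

0.92

P(A ∩ C) = P(A)·P(C|A) = 0.40 × 0.20 = 0.08
P(B ∩ C) = P(C)·P(B|C) = 0.40 × 0.40 = 0.16
P(A ∪ B ∪ C) = 0.40 + 0.44 + 0.40 − 0.12 − 0.08 − 0.16 + 0.04 = 0.92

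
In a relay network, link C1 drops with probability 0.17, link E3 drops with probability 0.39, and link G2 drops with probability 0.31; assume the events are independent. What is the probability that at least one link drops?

0.650653

P(none) = (1 − 0.17) × (1 − 0.39) × (1 − 0.31) = 0.83 × 0.61 × 0.69 = 0.349347
P(at least one) = 1 − 0.349347 = 0.650653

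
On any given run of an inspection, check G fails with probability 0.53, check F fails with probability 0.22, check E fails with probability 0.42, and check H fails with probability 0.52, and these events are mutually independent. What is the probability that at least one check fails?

P(none) = (1 − 0.53) × (1 − 0.22) × (1 − 0.42) × (1 − 0.52) = 0.47 × 0.78 × 0.58 × 0.48 = 0.10206144
P(at least one) = 1 − 0.10206144 = 0.89793856

0.89793856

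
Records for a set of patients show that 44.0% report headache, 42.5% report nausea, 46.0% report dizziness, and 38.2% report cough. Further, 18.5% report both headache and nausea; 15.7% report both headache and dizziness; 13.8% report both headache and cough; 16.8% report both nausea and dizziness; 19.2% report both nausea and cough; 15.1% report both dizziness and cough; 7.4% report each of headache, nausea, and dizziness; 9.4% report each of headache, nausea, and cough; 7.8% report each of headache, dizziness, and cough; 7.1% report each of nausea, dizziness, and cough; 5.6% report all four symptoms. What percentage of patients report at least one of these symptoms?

97.7%

By inclusion–exclusion:
P(union) = 44.0 + 42.5 + 46.0 + 38.2 − 18.5 − 15.7 − 13.8 − 16.8 − 19.2 − 15.1 + 7.4 + 9.4 + 7.8 + 7.1 − 5.6 = 97.7%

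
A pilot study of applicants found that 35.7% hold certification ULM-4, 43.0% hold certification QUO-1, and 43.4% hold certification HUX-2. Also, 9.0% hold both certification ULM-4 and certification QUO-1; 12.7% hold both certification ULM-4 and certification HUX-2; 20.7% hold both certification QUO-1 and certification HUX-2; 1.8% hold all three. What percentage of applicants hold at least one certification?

By inclusion–exclusion:
P(≥1) = 35.7 + 43.0 + 43.4 − 9.0 − 12.7 − 20.7 + 1.8 = 81.5%

81.5%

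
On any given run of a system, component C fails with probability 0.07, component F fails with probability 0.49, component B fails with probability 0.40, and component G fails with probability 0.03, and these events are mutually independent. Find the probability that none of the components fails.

0.2760426

P(none) = (1 − 0.07) × (1 − 0.49) × (1 − 0.40) × (1 − 0.03) = 0.93 × 0.51 × 0.60 × 0.97 = 0.2760426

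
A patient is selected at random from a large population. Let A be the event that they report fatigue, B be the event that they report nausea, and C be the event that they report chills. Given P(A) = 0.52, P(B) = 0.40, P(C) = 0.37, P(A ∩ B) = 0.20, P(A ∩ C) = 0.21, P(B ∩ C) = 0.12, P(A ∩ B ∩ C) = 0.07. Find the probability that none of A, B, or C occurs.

0.17

Apply inclusion-exclusion:
P(A ∪ B ∪ C) = 0.52 + 0.40 + 0.37 − 0.20 − 0.21 − 0.12 + 0.07 = 0.83
P(none) = 1 − 0.83 = 0.17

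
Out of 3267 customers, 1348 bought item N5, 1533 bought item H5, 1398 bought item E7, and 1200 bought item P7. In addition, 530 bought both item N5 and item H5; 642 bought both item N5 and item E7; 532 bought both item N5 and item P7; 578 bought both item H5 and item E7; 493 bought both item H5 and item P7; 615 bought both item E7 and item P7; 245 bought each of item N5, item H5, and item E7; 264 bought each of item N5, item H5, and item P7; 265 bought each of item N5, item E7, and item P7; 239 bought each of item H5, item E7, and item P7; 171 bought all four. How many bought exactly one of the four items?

1054

Using the inclusion–exclusion count for exactly one event:
|exactly one| = 1348 + 1533 + 1398 + 1200 − 2·530 − 2·642 − 2·532 − 2·578 − 2·493 − 2·615 + 3·245 + 3·264 + 3·265 + 3·239 − 4·171 = 1054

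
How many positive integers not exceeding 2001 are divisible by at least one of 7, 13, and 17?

⌊2001/7⌋ + ⌊2001/13⌋ + ⌊2001/17⌋ − ⌊2001/91⌋ − ⌊2001/119⌋ − ⌊2001/221⌋ + ⌊2001/1547⌋ = 285 + 153 + 117 − 21 − 16 − 9 + 1 = 510

510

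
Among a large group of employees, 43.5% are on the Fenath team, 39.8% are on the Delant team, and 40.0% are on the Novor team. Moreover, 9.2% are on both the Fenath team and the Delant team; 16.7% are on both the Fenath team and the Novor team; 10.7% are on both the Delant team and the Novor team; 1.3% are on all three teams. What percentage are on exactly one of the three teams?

54.0%

By inclusion–exclusion (exactly-one form):
P(exactly one) = 43.5 + 39.8 + 40.0 − 2·9.2 − 2·16.7 − 2·10.7 + 3·1.3 = 54.0%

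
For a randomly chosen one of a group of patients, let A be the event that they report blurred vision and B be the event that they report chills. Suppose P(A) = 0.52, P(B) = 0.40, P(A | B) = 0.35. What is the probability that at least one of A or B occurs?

0.78

P(A ∩ B) = P(B)·P(A|B) = 0.40 × 0.35 = 0.14
Inclusion–exclusion gives
P(A ∪ B) = 0.52 + 0.40 − 0.14 = 0.78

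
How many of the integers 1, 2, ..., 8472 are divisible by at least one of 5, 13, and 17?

1694 + 651 + 498 − 130 − 99 − 38 + 7 = 2583

2583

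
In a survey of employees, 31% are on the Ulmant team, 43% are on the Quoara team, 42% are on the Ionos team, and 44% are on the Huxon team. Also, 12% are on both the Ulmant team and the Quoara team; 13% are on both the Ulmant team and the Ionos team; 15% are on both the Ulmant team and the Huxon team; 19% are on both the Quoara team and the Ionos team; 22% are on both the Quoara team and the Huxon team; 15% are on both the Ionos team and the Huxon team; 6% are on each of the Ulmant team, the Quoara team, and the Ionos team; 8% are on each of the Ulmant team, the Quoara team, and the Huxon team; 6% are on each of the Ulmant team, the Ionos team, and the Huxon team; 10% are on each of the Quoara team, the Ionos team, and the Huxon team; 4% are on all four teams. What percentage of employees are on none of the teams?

10%

Using inclusion–exclusion:
P(union) = 31 + 43 + 42 + 44 − 12 − 13 − 15 − 19 − 22 − 15 + 6 + 8 + 6 + 10 − 4 = 90%
P(none) = 100% − 90% = 10%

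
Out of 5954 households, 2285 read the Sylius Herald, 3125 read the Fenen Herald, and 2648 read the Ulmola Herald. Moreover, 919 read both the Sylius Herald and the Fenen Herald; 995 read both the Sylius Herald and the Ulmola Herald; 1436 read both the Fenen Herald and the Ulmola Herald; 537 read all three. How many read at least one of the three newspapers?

By inclusion-exclusion,
|union| = 2285 + 3125 + 2648 − 919 − 995 − 1436 + 537 = 5245

5245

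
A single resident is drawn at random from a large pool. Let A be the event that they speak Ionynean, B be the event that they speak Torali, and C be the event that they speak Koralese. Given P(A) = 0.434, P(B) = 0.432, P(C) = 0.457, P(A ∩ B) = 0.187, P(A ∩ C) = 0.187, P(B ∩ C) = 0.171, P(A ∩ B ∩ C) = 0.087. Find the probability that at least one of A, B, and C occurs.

By inclusion-exclusion,
P(A ∪ B ∪ C) = 0.434 + 0.432 + 0.457 − 0.187 − 0.187 − 0.171 + 0.087 = 0.865

0.865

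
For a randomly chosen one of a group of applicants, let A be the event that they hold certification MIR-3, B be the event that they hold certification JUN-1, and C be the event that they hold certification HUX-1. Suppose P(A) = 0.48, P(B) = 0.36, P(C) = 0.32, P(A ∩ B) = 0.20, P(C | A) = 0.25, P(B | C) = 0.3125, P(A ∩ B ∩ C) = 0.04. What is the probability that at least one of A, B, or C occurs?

P(A ∩ C) = P(A)·P(C|A) = 0.48 × 0.25 = 0.12
P(B ∩ C) = P(C)·P(B|C) = 0.32 × 0.3125 = 0.10
P(A ∪ B ∪ C) = 0.48 + 0.36 + 0.32 − 0.20 − 0.12 − 0.10 + 0.04 = 0.78

0.78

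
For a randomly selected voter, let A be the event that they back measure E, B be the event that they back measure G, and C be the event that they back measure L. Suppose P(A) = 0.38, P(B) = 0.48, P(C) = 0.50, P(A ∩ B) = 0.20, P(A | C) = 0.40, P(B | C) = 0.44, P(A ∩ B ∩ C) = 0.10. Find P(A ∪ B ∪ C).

0.84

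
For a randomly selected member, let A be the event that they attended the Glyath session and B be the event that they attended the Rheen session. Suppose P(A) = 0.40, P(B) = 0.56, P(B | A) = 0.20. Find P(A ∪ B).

P(A ∩ B) = P(A)·P(B|A) = 0.40 × 0.20 = 0.08
By inclusion-exclusion,
P(A ∪ B) = 0.40 + 0.56 − 0.08 = 0.88

0.88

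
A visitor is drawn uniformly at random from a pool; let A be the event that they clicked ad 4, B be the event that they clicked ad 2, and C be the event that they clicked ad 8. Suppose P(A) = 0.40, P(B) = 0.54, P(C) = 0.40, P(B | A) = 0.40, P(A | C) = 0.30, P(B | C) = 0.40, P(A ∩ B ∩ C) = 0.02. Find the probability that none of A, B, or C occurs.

0.08

P(A ∩ B) = P(A)·P(B|A) = 0.40 × 0.40 = 0.16
P(A ∩ C) = P(C)·P(A|C) = 0.40 × 0.30 = 0.12
P(B ∩ C) = P(C)·P(B|C) = 0.40 × 0.40 = 0.16
By inclusion–exclusion:
P(A ∪ B ∪ C) = 0.40 + 0.54 + 0.40 − 0.16 − 0.12 − 0.16 + 0.02 = 0.92
P(none) = 1 − 0.92 = 0.08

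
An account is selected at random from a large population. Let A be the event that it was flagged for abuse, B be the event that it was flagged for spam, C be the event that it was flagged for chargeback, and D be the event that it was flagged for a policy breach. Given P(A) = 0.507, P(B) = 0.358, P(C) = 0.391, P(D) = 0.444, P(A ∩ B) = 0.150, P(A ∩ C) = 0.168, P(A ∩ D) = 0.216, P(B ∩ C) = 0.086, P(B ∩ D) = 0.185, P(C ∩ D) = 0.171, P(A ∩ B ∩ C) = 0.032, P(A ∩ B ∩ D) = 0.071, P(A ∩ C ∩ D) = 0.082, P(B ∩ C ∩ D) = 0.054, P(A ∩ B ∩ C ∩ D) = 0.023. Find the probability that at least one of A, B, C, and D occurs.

By inclusion-exclusion,
P(A ∪ B ∪ C ∪ D) = 0.507 + 0.358 + 0.391 + 0.444 − 0.150 − 0.168 − 0.216 − 0.086 − 0.185 − 0.171 + 0.032 + 0.071 + 0.082 + 0.054 − 0.023 = 0.940

0.940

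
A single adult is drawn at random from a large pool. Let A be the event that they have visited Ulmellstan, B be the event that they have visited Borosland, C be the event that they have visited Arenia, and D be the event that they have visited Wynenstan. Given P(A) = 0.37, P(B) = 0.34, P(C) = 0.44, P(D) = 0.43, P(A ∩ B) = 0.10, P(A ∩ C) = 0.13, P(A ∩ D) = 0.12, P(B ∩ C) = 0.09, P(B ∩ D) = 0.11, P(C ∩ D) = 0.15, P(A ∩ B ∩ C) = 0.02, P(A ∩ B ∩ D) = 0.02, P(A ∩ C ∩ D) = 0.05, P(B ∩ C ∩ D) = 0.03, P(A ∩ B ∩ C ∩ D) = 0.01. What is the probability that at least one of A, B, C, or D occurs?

0.99

By inclusion–exclusion:
P(A ∪ B ∪ C ∪ D) = 0.37 + 0.34 + 0.44 + 0.43 − 0.10 − 0.13 − 0.12 − 0.09 − 0.11 − 0.15 + 0.02 + 0.02 + 0.05 + 0.03 − 0.01 = 0.99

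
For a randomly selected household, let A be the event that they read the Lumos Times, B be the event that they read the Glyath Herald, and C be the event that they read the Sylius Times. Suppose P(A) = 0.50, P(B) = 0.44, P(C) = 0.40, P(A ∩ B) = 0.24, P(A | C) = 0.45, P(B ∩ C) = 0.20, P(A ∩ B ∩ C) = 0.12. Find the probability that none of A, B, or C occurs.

0.16

P(A ∩ C) = P(C)·P(A|C) = 0.40 × 0.45 = 0.18
P(A ∪ B ∪ C) = 0.50 + 0.44 + 0.40 − 0.24 − 0.18 − 0.20 + 0.12 = 0.84
P(none) = 1 − 0.84 = 0.16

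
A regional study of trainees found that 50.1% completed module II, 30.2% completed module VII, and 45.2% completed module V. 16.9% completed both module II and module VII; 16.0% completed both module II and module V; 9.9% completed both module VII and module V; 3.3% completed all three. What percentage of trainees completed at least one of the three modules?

86.0%

P(≥1) = 50.1 + 30.2 + 45.2 − 16.9 − 16.0 − 9.9 + 3.3 = 86.0%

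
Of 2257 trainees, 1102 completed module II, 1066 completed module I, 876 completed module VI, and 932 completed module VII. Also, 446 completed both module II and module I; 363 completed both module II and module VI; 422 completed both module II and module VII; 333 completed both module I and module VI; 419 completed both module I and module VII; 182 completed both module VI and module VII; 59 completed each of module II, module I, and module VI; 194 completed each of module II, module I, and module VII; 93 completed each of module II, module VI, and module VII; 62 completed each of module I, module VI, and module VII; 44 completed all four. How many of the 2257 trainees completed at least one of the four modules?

2175

N(≥1) = 1102 + 1066 + 876 + 932 − 446 − 363 − 422 − 333 − 419 − 182 + 59 + 194 + 93 + 62 − 44 = 2175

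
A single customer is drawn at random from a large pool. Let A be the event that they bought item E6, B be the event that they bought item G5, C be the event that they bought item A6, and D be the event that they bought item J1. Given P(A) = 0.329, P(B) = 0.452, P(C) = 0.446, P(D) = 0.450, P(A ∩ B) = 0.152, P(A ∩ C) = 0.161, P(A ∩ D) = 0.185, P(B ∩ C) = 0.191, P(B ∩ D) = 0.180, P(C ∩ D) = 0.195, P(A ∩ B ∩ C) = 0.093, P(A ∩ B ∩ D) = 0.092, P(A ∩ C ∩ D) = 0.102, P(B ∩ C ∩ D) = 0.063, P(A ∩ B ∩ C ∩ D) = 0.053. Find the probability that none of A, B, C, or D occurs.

P(A ∪ B ∪ C ∪ D) = 0.329 + 0.452 + 0.446 + 0.450 − 0.152 − 0.161 − 0.185 − 0.191 − 0.180 − 0.195 + 0.093 + 0.092 + 0.102 + 0.063 − 0.053 = 0.910
P(none) = 1 − 0.910 = 0.090

0.090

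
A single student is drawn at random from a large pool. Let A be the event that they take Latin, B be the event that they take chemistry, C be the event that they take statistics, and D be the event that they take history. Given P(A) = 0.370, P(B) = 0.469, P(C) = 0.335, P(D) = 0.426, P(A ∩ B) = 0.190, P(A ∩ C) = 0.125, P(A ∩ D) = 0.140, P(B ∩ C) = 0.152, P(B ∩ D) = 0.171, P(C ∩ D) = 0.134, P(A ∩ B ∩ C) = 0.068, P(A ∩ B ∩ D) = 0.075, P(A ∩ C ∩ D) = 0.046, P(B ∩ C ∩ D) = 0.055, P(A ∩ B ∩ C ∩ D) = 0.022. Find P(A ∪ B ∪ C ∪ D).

0.910

P(A ∪ B ∪ C ∪ D) = 0.370 + 0.469 + 0.335 + 0.426 − 0.190 − 0.125 − 0.140 − 0.152 − 0.171 − 0.134 + 0.068 + 0.075 + 0.046 + 0.055 − 0.022 = 0.910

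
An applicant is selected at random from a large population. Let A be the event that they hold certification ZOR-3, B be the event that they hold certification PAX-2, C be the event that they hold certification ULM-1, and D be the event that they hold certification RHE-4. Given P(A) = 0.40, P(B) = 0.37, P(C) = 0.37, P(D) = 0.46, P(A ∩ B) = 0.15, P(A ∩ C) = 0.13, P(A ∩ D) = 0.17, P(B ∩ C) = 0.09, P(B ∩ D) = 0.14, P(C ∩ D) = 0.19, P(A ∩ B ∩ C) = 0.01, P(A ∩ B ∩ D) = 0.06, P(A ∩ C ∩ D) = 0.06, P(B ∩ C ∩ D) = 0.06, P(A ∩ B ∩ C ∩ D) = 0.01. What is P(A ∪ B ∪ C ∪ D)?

By inclusion–exclusion:
P(A ∪ B ∪ C ∪ D) = 0.40 + 0.37 + 0.37 + 0.46 − 0.15 − 0.13 − 0.17 − 0.09 − 0.14 − 0.19 + 0.01 + 0.06 + 0.06 + 0.06 − 0.01 = 0.91

0.91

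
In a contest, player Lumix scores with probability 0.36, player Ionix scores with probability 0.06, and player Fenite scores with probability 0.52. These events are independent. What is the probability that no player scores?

0.288768

P(none) = (1 − 0.36) × (1 − 0.06) × (1 − 0.52) = 0.64 × 0.94 × 0.48 = 0.288768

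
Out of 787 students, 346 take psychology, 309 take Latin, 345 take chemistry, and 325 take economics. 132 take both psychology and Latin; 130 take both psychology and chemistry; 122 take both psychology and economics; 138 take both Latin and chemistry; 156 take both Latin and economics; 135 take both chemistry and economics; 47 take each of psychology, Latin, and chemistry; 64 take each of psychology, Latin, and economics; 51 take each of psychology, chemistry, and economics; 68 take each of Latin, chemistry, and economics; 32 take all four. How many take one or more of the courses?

710

N(≥1) = 346 + 309 + 345 + 325 − 132 − 130 − 122 − 138 − 156 − 135 + 47 + 64 + 51 + 68 − 32 = 710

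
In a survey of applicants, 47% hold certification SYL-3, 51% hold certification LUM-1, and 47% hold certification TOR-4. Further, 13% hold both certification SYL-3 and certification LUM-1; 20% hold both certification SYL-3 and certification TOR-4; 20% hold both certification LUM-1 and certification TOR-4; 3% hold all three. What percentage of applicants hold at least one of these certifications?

P(at least one) = 47 + 51 + 47 − 13 − 20 − 20 + 3 = 95%

95%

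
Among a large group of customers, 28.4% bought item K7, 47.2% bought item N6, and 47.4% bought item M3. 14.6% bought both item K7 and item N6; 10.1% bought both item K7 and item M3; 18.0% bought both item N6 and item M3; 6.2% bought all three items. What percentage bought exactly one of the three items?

Using the inclusion–exclusion count for exactly one event:
P(exactly one) = 28.4 + 47.2 + 47.4 − 2·14.6 − 2·10.1 − 2·18.0 + 3·6.2 = 56.2%

56.2%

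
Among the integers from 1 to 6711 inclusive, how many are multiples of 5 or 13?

1755

By inclusion-exclusion,
floor(6711/5) + floor(6711/13) − floor(6711/65) = 1342 + 516 − 103 = 1755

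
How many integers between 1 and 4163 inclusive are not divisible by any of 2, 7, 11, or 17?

1527

⌊4163/2⌋ + ⌊4163/7⌋ + ⌊4163/11⌋ + ⌊4163/17⌋ − ⌊4163/14⌋ − ⌊4163/22⌋ − ⌊4163/34⌋ − ⌊4163/77⌋ − ⌊4163/119⌋ − ⌊4163/187⌋ + ⌊4163/154⌋ + ⌊4163/238⌋ + ⌊4163/374⌋ + ⌊4163/1309⌋ − ⌊4163/2618⌋ = 2081 + 594 + 378 + 244 − 297 − 189 − 122 − 54 − 34 − 22 + 27 + 17 + 11 + 3 − 1 = 2636
4163 − 2636 = 1527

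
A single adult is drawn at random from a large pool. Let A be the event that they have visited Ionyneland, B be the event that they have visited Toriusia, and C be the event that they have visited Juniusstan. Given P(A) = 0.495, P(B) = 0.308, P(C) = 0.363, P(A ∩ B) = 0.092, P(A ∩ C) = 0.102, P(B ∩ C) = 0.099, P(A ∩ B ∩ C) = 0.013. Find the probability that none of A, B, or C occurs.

Using inclusion–exclusion:
P(A ∪ B ∪ C) = 0.495 + 0.308 + 0.363 − 0.092 − 0.102 − 0.099 + 0.013 = 0.886
P(none) = 1 − 0.886 = 0.114

0.114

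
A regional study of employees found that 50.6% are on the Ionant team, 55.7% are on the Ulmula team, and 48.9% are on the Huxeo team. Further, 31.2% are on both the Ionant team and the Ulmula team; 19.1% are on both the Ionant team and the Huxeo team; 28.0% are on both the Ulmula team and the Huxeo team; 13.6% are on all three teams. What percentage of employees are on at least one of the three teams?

90.5%

P(union) = 50.6 + 55.7 + 48.9 − 31.2 − 19.1 − 28.0 + 13.6 = 90.5%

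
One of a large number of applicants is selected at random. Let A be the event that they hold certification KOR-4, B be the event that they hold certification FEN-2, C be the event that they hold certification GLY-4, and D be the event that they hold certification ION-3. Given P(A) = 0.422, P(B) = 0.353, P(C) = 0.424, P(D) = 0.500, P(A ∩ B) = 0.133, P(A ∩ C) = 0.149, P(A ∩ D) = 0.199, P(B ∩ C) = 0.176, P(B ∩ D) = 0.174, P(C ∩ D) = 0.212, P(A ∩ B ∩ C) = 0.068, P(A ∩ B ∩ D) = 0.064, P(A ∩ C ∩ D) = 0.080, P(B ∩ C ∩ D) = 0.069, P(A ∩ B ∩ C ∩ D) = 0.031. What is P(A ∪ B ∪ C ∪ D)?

P(A ∪ B ∪ C ∪ D) = 0.422 + 0.353 + 0.424 + 0.500 − 0.133 − 0.149 − 0.199 − 0.176 − 0.174 − 0.212 + 0.068 + 0.064 + 0.080 + 0.069 − 0.031 = 0.906

0.906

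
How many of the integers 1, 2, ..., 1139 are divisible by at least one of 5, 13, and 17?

By inclusion–exclusion:
227 + 87 + 67 − 17 − 13 − 5 + 1 = 347

347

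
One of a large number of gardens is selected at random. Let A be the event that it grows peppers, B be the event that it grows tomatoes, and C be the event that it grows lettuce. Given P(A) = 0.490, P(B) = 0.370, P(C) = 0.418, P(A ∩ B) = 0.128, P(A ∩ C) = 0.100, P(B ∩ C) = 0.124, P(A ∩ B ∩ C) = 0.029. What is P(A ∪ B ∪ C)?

0.955

P(A ∪ B ∪ C) = 0.490 + 0.370 + 0.418 − 0.128 − 0.100 − 0.124 + 0.029 = 0.955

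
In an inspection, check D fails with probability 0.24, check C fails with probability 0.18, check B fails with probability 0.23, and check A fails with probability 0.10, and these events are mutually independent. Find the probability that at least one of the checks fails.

0.5681224

P(none) = (1 − 0.24) × (1 − 0.18) × (1 − 0.23) × (1 − 0.10) = 0.76 × 0.82 × 0.77 × 0.90 = 0.4318776
P(at least one) = 1 − 0.4318776 = 0.5681224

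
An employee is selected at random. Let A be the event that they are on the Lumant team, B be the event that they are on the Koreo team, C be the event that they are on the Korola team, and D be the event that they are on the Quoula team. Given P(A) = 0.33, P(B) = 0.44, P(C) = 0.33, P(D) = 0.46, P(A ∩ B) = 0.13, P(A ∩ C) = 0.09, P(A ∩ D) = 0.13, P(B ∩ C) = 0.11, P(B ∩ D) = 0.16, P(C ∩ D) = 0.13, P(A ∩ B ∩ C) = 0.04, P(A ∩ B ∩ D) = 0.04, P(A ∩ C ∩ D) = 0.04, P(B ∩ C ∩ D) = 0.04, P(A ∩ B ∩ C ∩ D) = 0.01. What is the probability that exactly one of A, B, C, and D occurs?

0.50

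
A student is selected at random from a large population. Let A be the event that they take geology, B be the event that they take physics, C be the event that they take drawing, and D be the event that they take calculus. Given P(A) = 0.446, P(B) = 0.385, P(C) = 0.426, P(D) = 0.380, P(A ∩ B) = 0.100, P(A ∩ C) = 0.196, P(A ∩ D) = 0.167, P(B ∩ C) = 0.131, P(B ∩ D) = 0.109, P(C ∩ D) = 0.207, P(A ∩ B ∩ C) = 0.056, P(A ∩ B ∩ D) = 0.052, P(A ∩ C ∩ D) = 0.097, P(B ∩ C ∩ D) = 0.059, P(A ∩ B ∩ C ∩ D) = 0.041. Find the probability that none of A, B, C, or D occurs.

P(A ∪ B ∪ C ∪ D) = 0.446 + 0.385 + 0.426 + 0.380 − 0.100 − 0.196 − 0.167 − 0.131 − 0.109 − 0.207 + 0.056 + 0.052 + 0.097 + 0.059 − 0.041 = 0.950
P(none) = 1 − 0.950 = 0.050

0.050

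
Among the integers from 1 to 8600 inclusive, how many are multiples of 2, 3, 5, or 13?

6483

Apply inclusion-exclusion:
4300 + 2866 + 1720 + 661 − 1433 − 860 − 330 − 573 − 220 − 132 + 286 + 110 + 66 + 44 − 22 = 6483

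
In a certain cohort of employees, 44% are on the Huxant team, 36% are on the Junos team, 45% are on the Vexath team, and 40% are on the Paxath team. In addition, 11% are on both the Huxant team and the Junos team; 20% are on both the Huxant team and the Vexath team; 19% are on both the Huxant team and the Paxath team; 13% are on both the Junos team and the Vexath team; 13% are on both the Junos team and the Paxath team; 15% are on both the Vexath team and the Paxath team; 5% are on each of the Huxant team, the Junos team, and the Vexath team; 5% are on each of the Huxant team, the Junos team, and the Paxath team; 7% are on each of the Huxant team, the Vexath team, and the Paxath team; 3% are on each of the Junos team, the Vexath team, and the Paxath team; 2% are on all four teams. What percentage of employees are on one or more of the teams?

92%

By inclusion–exclusion:
P(at least one) = 44 + 36 + 45 + 40 − 11 − 20 − 19 − 13 − 13 − 15 + 5 + 5 + 7 + 3 − 2 = 92%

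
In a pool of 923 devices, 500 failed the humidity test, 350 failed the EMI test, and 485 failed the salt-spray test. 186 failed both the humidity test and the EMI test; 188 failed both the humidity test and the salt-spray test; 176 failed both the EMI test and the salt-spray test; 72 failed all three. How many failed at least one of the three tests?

857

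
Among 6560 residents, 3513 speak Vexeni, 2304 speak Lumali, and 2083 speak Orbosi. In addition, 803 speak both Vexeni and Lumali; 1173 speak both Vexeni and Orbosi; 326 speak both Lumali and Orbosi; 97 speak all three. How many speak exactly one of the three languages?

3587

|exactly one| = 3513 + 2304 + 2083 − 2·803 − 2·1173 − 2·326 + 3·97 = 3587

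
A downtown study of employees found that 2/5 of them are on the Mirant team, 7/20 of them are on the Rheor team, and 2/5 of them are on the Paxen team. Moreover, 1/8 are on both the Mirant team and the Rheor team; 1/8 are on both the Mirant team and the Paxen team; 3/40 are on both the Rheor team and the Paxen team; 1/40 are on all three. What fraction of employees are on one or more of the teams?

By inclusion-exclusion,
P(union) = 2/5 + 7/20 + 2/5 − 1/8 − 1/8 − 3/40 + 1/40 = 17/20

17/20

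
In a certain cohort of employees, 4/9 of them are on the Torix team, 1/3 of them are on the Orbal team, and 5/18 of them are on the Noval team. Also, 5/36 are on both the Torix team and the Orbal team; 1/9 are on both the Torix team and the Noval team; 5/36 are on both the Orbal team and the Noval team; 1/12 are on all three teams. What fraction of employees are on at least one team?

3/4

P(union) = 4/9 + 1/3 + 5/18 − 5/36 − 1/9 − 5/36 + 1/12 = 3/4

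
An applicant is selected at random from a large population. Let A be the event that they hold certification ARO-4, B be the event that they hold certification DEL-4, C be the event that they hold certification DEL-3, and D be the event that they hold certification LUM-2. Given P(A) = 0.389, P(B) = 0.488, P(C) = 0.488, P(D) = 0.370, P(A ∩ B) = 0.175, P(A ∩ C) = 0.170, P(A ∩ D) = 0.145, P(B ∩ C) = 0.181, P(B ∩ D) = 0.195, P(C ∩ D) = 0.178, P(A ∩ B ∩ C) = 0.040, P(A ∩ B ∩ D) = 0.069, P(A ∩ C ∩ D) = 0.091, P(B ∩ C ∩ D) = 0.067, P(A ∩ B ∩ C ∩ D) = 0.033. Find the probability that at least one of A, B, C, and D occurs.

0.925

By inclusion-exclusion,
P(A ∪ B ∪ C ∪ D) = 0.389 + 0.488 + 0.488 + 0.370 − 0.175 − 0.170 − 0.145 − 0.181 − 0.195 − 0.178 + 0.040 + 0.069 + 0.091 + 0.067 − 0.033 = 0.925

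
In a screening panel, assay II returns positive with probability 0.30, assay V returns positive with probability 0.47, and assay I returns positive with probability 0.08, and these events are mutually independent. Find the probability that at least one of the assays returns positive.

0.65868

P(none) = (1 − 0.30) × (1 − 0.47) × (1 − 0.08) = 0.70 × 0.53 × 0.92 = 0.34132
P(at least one) = 1 − 0.34132 = 0.65868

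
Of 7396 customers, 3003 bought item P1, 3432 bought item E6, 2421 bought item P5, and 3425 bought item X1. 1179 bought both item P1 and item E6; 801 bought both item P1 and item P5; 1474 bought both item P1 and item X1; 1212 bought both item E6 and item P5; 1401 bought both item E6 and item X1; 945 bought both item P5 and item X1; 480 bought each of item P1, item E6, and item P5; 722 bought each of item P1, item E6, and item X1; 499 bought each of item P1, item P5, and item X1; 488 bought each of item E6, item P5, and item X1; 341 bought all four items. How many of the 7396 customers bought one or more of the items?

7117

Inclusion–exclusion gives
N(≥1) = 3003 + 3432 + 2421 + 3425 − 1179 − 801 − 1474 − 1212 − 1401 − 945 + 480 + 722 + 499 + 488 − 341 = 7117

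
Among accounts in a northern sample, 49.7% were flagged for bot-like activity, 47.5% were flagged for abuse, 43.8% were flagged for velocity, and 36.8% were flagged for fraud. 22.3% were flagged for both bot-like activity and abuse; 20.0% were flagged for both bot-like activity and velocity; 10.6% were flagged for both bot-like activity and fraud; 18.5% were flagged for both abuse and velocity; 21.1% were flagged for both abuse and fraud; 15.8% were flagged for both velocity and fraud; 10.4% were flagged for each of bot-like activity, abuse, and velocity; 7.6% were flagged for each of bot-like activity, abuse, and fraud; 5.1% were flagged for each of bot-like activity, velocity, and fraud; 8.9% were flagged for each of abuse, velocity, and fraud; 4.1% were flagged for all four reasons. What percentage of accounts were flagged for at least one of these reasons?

Apply inclusion-exclusion:
P(≥1) = 49.7 + 47.5 + 43.8 + 36.8 − 22.3 − 20.0 − 10.6 − 18.5 − 21.1 − 15.8 + 10.4 + 7.6 + 5.1 + 8.9 − 4.1 = 97.4%

97.4%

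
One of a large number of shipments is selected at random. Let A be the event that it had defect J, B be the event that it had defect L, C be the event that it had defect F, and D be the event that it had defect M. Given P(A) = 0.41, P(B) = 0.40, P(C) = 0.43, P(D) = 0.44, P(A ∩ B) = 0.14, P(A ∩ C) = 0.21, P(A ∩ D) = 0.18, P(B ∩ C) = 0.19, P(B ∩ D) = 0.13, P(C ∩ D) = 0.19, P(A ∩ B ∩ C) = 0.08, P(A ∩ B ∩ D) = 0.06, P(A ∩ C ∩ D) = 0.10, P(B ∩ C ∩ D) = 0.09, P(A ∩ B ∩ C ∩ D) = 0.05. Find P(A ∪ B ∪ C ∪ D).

P(A ∪ B ∪ C ∪ D) = 0.41 + 0.40 + 0.43 + 0.44 − 0.14 − 0.21 − 0.18 − 0.19 − 0.13 − 0.19 + 0.08 + 0.06 + 0.10 + 0.09 − 0.05 = 0.92

0.92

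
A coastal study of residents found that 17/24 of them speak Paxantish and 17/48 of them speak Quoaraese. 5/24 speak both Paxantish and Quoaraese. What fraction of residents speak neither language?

7/48

By inclusion-exclusion,
P(≥1) = 17/24 + 17/48 − 5/24 = 41/48
P(none) = 1 − 41/48 = 7/48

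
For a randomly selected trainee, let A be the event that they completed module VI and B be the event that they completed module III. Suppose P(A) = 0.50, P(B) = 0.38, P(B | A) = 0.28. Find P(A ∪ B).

P(A ∩ B) = P(A)·P(B|A) = 0.50 × 0.28 = 0.14
Using inclusion–exclusion:
P(A ∪ B) = 0.50 + 0.38 − 0.14 = 0.74

0.74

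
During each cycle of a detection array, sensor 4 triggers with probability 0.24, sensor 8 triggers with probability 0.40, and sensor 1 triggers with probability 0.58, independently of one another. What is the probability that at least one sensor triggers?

0.80848

Since the events are independent, P(none) is the product of the individual non-occurrence probabilities.
P(none) = (1 − 0.24) × (1 − 0.40) × (1 − 0.58) = 0.76 × 0.60 × 0.42 = 0.19152
P(at least one) = 1 − 0.19152 = 0.80848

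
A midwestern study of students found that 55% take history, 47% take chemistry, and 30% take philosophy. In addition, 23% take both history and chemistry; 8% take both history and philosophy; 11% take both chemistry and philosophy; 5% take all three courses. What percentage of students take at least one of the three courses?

95%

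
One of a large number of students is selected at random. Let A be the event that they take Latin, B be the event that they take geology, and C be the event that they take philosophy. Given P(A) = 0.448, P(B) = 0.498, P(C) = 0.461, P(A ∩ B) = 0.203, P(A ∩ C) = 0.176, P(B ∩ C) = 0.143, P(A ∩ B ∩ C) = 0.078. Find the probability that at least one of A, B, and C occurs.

0.963

P(A ∪ B ∪ C) = 0.448 + 0.498 + 0.461 − 0.203 − 0.176 − 0.143 + 0.078 = 0.963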